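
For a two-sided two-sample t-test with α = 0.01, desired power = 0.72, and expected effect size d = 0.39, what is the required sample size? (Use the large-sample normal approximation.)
n = 132 per group

Sample size formula (two-sample t-test, normal approximation):
n = 2 · ((z_{α/2} + z_β) / d)²

z_{α/2} = 2.576 (for α = 0.01, two-sided)
z_β = 0.583 (for power = 0.72)
d = 0.39

n = 2 · ((2.576 + 0.583) / 0.39)²
n = 2 · (8.100)²
n ≈ 131.22
Round up to the next whole number: n = 132 per group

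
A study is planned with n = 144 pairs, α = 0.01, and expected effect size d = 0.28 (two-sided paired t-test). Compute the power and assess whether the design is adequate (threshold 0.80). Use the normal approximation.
Power ≈ 0.78; the study is underpowered (power < 0.80)

Power calculation (paired t-test, normal approximation):
z_β = d · √n - z_{α/2}
z_β = 0.28 · √144 - 2.576
z_β = 0.28 · 12.000 - 2.576
z_β = 0.784

Power = Φ(z_β) = Φ(0.784) ≈ 0.784

Effect size d = 0.28 is small by Cohen's convention (0.2/0.5/0.8).

Threshold: power ≥ 0.80 is conventionally adequate.
Power ≈ 0.78 → the study is underpowered (power < 0.80).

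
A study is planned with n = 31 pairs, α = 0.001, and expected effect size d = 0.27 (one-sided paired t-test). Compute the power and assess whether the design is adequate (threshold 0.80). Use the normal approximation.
Power ≈ 0.06; the study is underpowered (power < 0.80)

Power calculation (paired t-test, normal approximation):
z_β = d · √n - z_α
z_β = 0.27 · √31 - 3.090
z_β = 0.27 · 5.568 - 3.090
z_β = -1.587

Power = Φ(z_β) = Φ(-1.587) ≈ 0.056

Effect size d = 0.27 is small by Cohen's convention (0.2/0.5/0.8).

Threshold: power ≥ 0.80 is conventionally adequate.
Power ≈ 0.06 → the study is underpowered (power < 0.80).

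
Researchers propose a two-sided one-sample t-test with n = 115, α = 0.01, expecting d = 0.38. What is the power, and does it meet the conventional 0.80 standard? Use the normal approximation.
Power ≈ 0.93; the study is adequately powered (power ≥ 0.80)

Power calculation (one-sample t-test, normal approximation):
z_β = d · √n - z_{α/2}
z_β = 0.38 · √115 - 2.576
z_β = 0.38 · 10.724 - 2.576
z_β = 1.499

Power = Φ(z_β) = Φ(1.499) ≈ 0.933

Effect size d = 0.38 is small by Cohen's convention (0.2/0.5/0.8).

Threshold: power ≥ 0.80 is conventionally adequate.
Power ≈ 0.93 → the study is adequately powered (power ≥ 0.80).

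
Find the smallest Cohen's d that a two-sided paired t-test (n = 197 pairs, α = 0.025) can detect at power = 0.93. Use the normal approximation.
d ≈ 0.26

Minimum detectable effect (paired t-test, normal approximation):
d = (z_{α/2} + z_β) / √n
d = (2.241 + 1.476) / √197
d = 3.717 / 14.036
d ≈ 0.26

By Cohen's convention (0.2 small / 0.5 medium / 0.8 large): small effect.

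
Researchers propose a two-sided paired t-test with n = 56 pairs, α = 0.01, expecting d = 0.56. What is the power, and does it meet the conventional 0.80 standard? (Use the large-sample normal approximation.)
Power ≈ 0.95; the study is adequately powered (power ≥ 0.80)

Power calculation (paired t-test, normal approximation):
z_β = d · √n - z_{α/2}
z_β = 0.56 · √56 - 2.576
z_β = 0.56 · 7.483 - 2.576
z_β = 1.615

Power = Φ(z_β) = Φ(1.615) ≈ 0.947

Effect size d = 0.56 is medium by Cohen's convention (0.2/0.5/0.8).

Threshold: power ≥ 0.80 is conventionally adequate.
Power ≈ 0.95 → the study is adequately powered (power ≥ 0.80).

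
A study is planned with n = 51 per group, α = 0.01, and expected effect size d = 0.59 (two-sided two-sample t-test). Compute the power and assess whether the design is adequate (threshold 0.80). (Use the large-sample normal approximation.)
Power ≈ 0.66; the study is underpowered (power < 0.80)

Power calculation (two-sample t-test, normal approximation):
z_β = d · √(n/2) - z_{α/2}
z_β = 0.59 · √(51/2) - 2.576
z_β = 0.59 · 5.050 - 2.576
z_β = 0.404

Power = Φ(z_β) = Φ(0.404) ≈ 0.657

Effect size d = 0.59 is medium by Cohen's convention (0.2/0.5/0.8).

Threshold: power ≥ 0.80 is conventionally adequate.
Power ≈ 0.66 → the study is underpowered (power < 0.80).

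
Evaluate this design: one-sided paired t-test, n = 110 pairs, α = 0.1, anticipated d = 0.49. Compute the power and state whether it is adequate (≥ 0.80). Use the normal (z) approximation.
Power ≈ 1.00; the study is adequately powered (power ≥ 0.80)

Power calculation (paired t-test, normal approximation):
z_β = d · √n - z_α
z_β = 0.49 · √110 - 1.282
z_β = 0.49 · 10.488 - 1.282
z_β = 3.858

Power = Φ(z_β) = Φ(3.858) ≈ 1.000

Effect size d = 0.49 is small by Cohen's convention (0.2/0.5/0.8).

Threshold: power ≥ 0.80 is conventionally adequate.
Power ≈ 1.00 → the study is adequately powered (power ≥ 0.80).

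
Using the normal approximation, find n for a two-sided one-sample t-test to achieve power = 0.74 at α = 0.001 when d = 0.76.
n = 27

Sample size formula (one-sample t-test, normal approximation):
n = ((z_{α/2} + z_β) / d)²

z_{α/2} = 3.291 (for α = 0.001, two-sided)
z_β = 0.643 (for power = 0.74)
d = 0.76

n = ((3.291 + 0.643) / 0.76)²
n = (5.176)²
n ≈ 26.79
Round up to the next whole number: n = 27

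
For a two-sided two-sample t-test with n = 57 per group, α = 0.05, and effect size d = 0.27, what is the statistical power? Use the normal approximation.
Power ≈ 0.30

Power calculation (two-sample t-test, normal approximation):
z_β = d · √(n/2) - z_{α/2}
z_β = 0.27 · √(57/2) - 1.960
z_β = 0.27 · 5.339 - 1.960
z_β = -0.519

Power = Φ(z_β) = Φ(-0.519) ≈ 0.302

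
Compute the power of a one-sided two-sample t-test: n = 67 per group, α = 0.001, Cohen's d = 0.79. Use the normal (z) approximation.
Power ≈ 0.93

Power calculation (two-sample t-test, normal approximation):
z_β = d · √(n/2) - z_α
z_β = 0.79 · √(67/2) - 3.090
z_β = 0.79 · 5.788 - 3.090
z_β = 1.482

Power = Φ(z_β) = Φ(1.482) ≈ 0.931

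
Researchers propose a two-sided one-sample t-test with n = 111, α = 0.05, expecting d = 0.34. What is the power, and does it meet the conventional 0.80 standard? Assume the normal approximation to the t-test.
Power ≈ 0.95; the study is adequately powered (power ≥ 0.80)

Power calculation (one-sample t-test, normal approximation):
z_β = d · √n - z_{α/2}
z_β = 0.34 · √111 - 1.960
z_β = 0.34 · 10.536 - 1.960
z_β = 1.622

Power = Φ(z_β) = Φ(1.622) ≈ 0.948

Effect size d = 0.34 is small by Cohen's convention (0.2/0.5/0.8).

Threshold: power ≥ 0.80 is conventionally adequate.
Power ≈ 0.95 → the study is adequately powered (power ≥ 0.80).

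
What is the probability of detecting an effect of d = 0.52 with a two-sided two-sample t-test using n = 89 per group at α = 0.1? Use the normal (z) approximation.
Power ≈ 0.97

Power calculation (two-sample t-test, normal approximation):
z_β = d · √(n/2) - z_{α/2}
z_β = 0.52 · √(89/2) - 1.645
z_β = 0.52 · 6.671 - 1.645
z_β = 1.824

Power = Φ(z_β) = Φ(1.824) ≈ 0.966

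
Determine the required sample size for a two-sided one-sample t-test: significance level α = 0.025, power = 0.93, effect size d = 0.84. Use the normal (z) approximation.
n = 20

Sample size formula (one-sample t-test, normal approximation):
n = ((z_{α/2} + z_β) / d)²

z_{α/2} = 2.241 (for α = 0.025, two-sided)
z_β = 1.476 (for power = 0.93)
d = 0.84

n = ((2.241 + 1.476) / 0.84)²
n = (4.425)²
n ≈ 19.58
Round up to the next whole number: n = 20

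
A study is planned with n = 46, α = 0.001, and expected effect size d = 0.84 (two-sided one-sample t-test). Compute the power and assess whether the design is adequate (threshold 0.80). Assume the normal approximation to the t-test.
Power ≈ 0.99; the study is adequately powered (power ≥ 0.80)

Power calculation (one-sample t-test, normal approximation):
z_β = d · √n - z_{α/2}
z_β = 0.84 · √46 - 3.291
z_β = 0.84 · 6.782 - 3.291
z_β = 2.407

Power = Φ(z_β) = Φ(2.407) ≈ 0.992

Effect size d = 0.84 is large by Cohen's convention (0.2/0.5/0.8).

Threshold: power ≥ 0.80 is conventionally adequate.
Power ≈ 0.99 → the study is adequately powered (power ≥ 0.80).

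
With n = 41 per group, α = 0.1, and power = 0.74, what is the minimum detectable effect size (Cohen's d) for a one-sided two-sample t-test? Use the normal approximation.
d ≈ 0.43

Minimum detectable effect (two-sample t-test, normal approximation):
d = (z_α + z_β) / √(n/2)
d = (1.282 + 0.643) / √(41/2)
d = 1.925 / 4.528
d ≈ 0.43

By Cohen's convention (0.2 small / 0.5 medium / 0.8 large): small effect.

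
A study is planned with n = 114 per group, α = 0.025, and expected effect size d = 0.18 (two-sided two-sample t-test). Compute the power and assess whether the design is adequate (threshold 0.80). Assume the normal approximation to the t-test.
Power ≈ 0.19; the study is underpowered (power < 0.80)

Power calculation (two-sample t-test, normal approximation):
z_β = d · √(n/2) - z_{α/2}
z_β = 0.18 · √(114/2) - 2.241
z_β = 0.18 · 7.550 - 2.241
z_β = -0.882

Power = Φ(z_β) = Φ(-0.882) ≈ 0.189

Effect size d = 0.18 is very small by Cohen's convention (0.2/0.5/0.8).

Threshold: power ≥ 0.80 is conventionally adequate.
Power ≈ 0.19 → the study is underpowered (power < 0.80).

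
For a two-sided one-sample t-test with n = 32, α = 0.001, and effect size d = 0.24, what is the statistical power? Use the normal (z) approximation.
Power ≈ 0.03

Power calculation (one-sample t-test, normal approximation):
z_β = d · √n - z_{α/2}
z_β = 0.24 · √32 - 3.291
z_β = 0.24 · 5.657 - 3.291
z_β = -1.933

Power = Φ(z_β) = Φ(-1.933) ≈ 0.027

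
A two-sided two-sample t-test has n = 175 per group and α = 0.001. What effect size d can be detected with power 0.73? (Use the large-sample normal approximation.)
d ≈ 0.42

Minimum detectable effect (two-sample t-test, normal approximation):
d = (z_{α/2} + z_β) / √(n/2)
d = (3.291 + 0.613) / √(175/2)
d = 3.903 / 9.354
d ≈ 0.42

By Cohen's convention (0.2 small / 0.5 medium / 0.8 large): small effect.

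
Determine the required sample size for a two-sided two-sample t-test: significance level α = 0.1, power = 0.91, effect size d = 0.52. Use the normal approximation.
n = 66 per group

Sample size formula (two-sample t-test, normal approximation):
n = 2 · ((z_{α/2} + z_β) / d)²

z_{α/2} = 1.645 (for α = 0.1, two-sided)
z_β = 1.341 (for power = 0.91)
d = 0.52

n = 2 · ((1.645 + 1.341) / 0.52)²
n = 2 · (5.742)²
n ≈ 65.94
Round up to the next whole number: n = 66 per group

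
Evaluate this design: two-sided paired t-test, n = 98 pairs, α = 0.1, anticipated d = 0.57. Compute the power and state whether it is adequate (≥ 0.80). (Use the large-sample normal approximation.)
Power ≈ 1.00; the study is adequately powered (power ≥ 0.80)

Power calculation (paired t-test, normal approximation):
z_β = d · √n - z_{α/2}
z_β = 0.57 · √98 - 1.645
z_β = 0.57 · 9.899 - 1.645
z_β = 3.998

Power = Φ(z_β) = Φ(3.998) ≈ 1.000

Effect size d = 0.57 is medium by Cohen's convention (0.2/0.5/0.8).

Threshold: power ≥ 0.80 is conventionally adequate.
Power ≈ 1.00 → the study is adequately powered (power ≥ 0.80).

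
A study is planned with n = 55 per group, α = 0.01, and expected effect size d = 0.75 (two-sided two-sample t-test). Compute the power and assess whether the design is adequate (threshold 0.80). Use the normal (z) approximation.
Power ≈ 0.91; the study is adequately powered (power ≥ 0.80)

Power calculation (two-sample t-test, normal approximation):
z_β = d · √(n/2) - z_{α/2}
z_β = 0.75 · √(55/2) - 2.576
z_β = 0.75 · 5.244 - 2.576
z_β = 1.357

Power = Φ(z_β) = Φ(1.357) ≈ 0.913

Effect size d = 0.75 is medium by Cohen's convention (0.2/0.5/0.8).

Threshold: power ≥ 0.80 is conventionally adequate.
Power ≈ 0.91 → the study is adequately powered (power ≥ 0.80).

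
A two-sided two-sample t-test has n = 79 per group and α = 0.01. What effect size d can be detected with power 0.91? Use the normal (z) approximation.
d ≈ 0.62

Minimum detectable effect (two-sample t-test, normal approximation):
d = (z_{α/2} + z_β) / √(n/2)
d = (2.576 + 1.341) / √(79/2)
d = 3.917 / 6.285
d ≈ 0.62

By Cohen's convention (0.2 small / 0.5 medium / 0.8 large): medium effect.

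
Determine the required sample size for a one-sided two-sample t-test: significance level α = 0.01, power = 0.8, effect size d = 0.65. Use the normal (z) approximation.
n = 48 per group

Sample size formula (two-sample t-test, normal approximation):
n = 2 · ((z_α + z_β) / d)²

z_α = 2.326 (for α = 0.01, one-sided)
z_β = 0.842 (for power = 0.8)
d = 0.65

n = 2 · ((2.326 + 0.842) / 0.65)²
n = 2 · (4.874)²
n ≈ 47.51
Round up to the next whole number: n = 48 per group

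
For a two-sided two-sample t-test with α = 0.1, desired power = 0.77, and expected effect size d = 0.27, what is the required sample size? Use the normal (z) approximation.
n = 156 per group

Sample size formula (two-sample t-test, normal approximation):
n = 2 · ((z_{α/2} + z_β) / d)²

z_{α/2} = 1.645 (for α = 0.1, two-sided)
z_β = 0.739 (for power = 0.77)
d = 0.27

n = 2 · ((1.645 + 0.739) / 0.27)²
n = 2 · (8.830)²
n ≈ 155.94
Round up to the next whole number: n = 156 per group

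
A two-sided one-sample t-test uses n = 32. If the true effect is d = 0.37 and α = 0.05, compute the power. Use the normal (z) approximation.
Power ≈ 0.55

Power calculation (one-sample t-test, normal approximation):
z_β = d · √n - z_{α/2}
z_β = 0.37 · √32 - 1.960
z_β = 0.37 · 5.657 - 1.960
z_β = 0.133

Power = Φ(z_β) = Φ(0.133) ≈ 0.553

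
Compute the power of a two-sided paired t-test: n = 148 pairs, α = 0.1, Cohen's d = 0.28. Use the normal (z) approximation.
Power ≈ 0.96

Power calculation (paired t-test, normal approximation):
z_β = d · √n - z_{α/2}
z_β = 0.28 · √148 - 1.645
z_β = 0.28 · 12.166 - 1.645
z_β = 1.761

Power = Φ(z_β) = Φ(1.761) ≈ 0.961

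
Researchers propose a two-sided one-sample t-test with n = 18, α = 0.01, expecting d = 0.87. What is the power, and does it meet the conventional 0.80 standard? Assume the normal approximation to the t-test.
Power ≈ 0.87; the study is adequately powered (power ≥ 0.80)

Power calculation (one-sample t-test, normal approximation):
z_β = d · √n - z_{α/2}
z_β = 0.87 · √18 - 2.576
z_β = 0.87 · 4.243 - 2.576
z_β = 1.115

Power = Φ(z_β) = Φ(1.115) ≈ 0.868

Effect size d = 0.87 is large by Cohen's convention (0.2/0.5/0.8).

Threshold: power ≥ 0.80 is conventionally adequate.
Power ≈ 0.87 → the study is adequately powered (power ≥ 0.80).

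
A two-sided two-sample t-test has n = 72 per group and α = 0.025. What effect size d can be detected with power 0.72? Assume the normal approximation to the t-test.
d ≈ 0.47

Minimum detectable effect (two-sample t-test, normal approximation):
d = (z_{α/2} + z_β) / √(n/2)
d = (2.241 + 0.583) / √(72/2)
d = 2.824 / 6.000
d ≈ 0.47

By Cohen's convention (0.2 small / 0.5 medium / 0.8 large): small effect.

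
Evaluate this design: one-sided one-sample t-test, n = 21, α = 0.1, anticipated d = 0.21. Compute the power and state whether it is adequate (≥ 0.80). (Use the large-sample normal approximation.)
Power ≈ 0.37; the study is underpowered (power < 0.80)

Power calculation (one-sample t-test, normal approximation):
z_β = d · √n - z_α
z_β = 0.21 · √21 - 1.282
z_β = 0.21 · 4.583 - 1.282
z_β = -0.319

Power = Φ(z_β) = Φ(-0.319) ≈ 0.375

Effect size d = 0.21 is small by Cohen's convention (0.2/0.5/0.8).

Threshold: power ≥ 0.80 is conventionally adequate.
Power ≈ 0.37 → the study is underpowered (power < 0.80).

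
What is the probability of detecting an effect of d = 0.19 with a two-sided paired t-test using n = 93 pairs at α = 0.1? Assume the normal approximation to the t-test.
Power ≈ 0.57

Power calculation (paired t-test, normal approximation):
z_β = d · √n - z_{α/2}
z_β = 0.19 · √93 - 1.645
z_β = 0.19 · 9.644 - 1.645
z_β = 0.187

Power = Φ(z_β) = Φ(0.187) ≈ 0.574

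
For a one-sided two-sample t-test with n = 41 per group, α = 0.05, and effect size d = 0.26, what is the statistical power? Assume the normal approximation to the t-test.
Power ≈ 0.32

Power calculation (two-sample t-test, normal approximation):
z_β = d · √(n/2) - z_α
z_β = 0.26 · √(41/2) - 1.645
z_β = 0.26 · 4.528 - 1.645
z_β = -0.468

Power = Φ(z_β) = Φ(-0.468) ≈ 0.320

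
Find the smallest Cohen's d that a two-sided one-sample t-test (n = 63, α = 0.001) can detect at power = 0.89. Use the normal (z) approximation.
d ≈ 0.57

Minimum detectable effect (one-sample t-test, normal approximation):
d = (z_{α/2} + z_β) / √n
d = (3.291 + 1.227) / √63
d = 4.517 / 7.937
d ≈ 0.57

By Cohen's convention (0.2 small / 0.5 medium / 0.8 large): medium effect.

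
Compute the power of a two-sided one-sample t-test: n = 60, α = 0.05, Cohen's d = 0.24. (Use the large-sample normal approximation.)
Power ≈ 0.46

Power calculation (one-sample t-test, normal approximation):
z_β = d · √n - z_{α/2}
z_β = 0.24 · √60 - 1.960
z_β = 0.24 · 7.746 - 1.960
z_β = -0.101

Power = Φ(z_β) = Φ(-0.101) ≈ 0.460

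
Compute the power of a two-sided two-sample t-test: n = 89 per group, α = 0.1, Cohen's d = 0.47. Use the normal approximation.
Power ≈ 0.93

Power calculation (two-sample t-test, normal approximation):
z_β = d · √(n/2) - z_{α/2}
z_β = 0.47 · √(89/2) - 1.645
z_β = 0.47 · 6.671 - 1.645
z_β = 1.490

Power = Φ(z_β) = Φ(1.490) ≈ 0.932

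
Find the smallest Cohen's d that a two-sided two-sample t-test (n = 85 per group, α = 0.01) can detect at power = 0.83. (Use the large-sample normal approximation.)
d ≈ 0.54

Minimum detectable effect (two-sample t-test, normal approximation):
d = (z_{α/2} + z_β) / √(n/2)
d = (2.576 + 0.954) / √(85/2)
d = 3.530 / 6.519
d ≈ 0.54

By Cohen's convention (0.2 small / 0.5 medium / 0.8 large): medium effect.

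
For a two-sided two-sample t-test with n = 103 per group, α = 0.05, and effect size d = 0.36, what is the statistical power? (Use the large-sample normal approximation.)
Power ≈ 0.73

Power calculation (two-sample t-test, normal approximation):
z_β = d · √(n/2) - z_{α/2}
z_β = 0.36 · √(103/2) - 1.960
z_β = 0.36 · 7.176 - 1.960
z_β = 0.624

Power = Φ(z_β) = Φ(0.624) ≈ 0.734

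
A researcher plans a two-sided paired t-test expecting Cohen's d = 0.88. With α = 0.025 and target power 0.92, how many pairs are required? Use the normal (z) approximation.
n = 18 pairs

Sample size formula (paired t-test, normal approximation):
n = ((z_{α/2} + z_β) / d)²

z_{α/2} = 2.241 (for α = 0.025, two-sided)
z_β = 1.405 (for power = 0.92)
d = 0.88

n = ((2.241 + 1.405) / 0.88)²
n = (4.143)²
n ≈ 17.16
Round up to the next whole number: n = 18 pairs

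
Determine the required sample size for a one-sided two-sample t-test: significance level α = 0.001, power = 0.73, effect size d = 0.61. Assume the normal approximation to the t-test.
n = 74 per group

Sample size formula (two-sample t-test, normal approximation):
n = 2 · ((z_α + z_β) / d)²

z_α = 3.090 (for α = 0.001, one-sided)
z_β = 0.613 (for power = 0.73)
d = 0.61

n = 2 · ((3.090 + 0.613) / 0.61)²
n = 2 · (6.070)²
n ≈ 73.69
Round up to the next whole number: n = 74 per group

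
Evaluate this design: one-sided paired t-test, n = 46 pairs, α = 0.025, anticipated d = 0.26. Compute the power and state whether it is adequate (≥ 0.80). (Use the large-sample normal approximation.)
Power ≈ 0.42; the study is underpowered (power < 0.80)

Power calculation (paired t-test, normal approximation):
z_β = d · √n - z_α
z_β = 0.26 · √46 - 1.960
z_β = 0.26 · 6.782 - 1.960
z_β = -0.197

Power = Φ(z_β) = Φ(-0.197) ≈ 0.422

Effect size d = 0.26 is small by Cohen's convention (0.2/0.5/0.8).

Threshold: power ≥ 0.80 is conventionally adequate.
Power ≈ 0.42 → the study is underpowered (power < 0.80).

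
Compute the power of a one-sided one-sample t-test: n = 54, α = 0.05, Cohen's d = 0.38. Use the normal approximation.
Power ≈ 0.87

Power calculation (one-sample t-test, normal approximation):
z_β = d · √n - z_α
z_β = 0.38 · √54 - 1.645
z_β = 0.38 · 7.348 - 1.645
z_β = 1.148

Power = Φ(z_β) = Φ(1.148) ≈ 0.874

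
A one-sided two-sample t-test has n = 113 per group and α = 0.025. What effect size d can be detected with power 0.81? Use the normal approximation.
d ≈ 0.38

Minimum detectable effect (two-sample t-test, normal approximation):
d = (z_α + z_β) / √(n/2)
d = (1.960 + 0.878) / √(113/2)
d = 2.838 / 7.517
d ≈ 0.38

By Cohen's convention (0.2 small / 0.5 medium / 0.8 large): small effect.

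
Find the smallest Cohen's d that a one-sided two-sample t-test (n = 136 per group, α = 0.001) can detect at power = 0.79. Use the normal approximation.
d ≈ 0.47

Minimum detectable effect (two-sample t-test, normal approximation):
d = (z_α + z_β) / √(n/2)
d = (3.090 + 0.806) / √(136/2)
d = 3.897 / 8.246
d ≈ 0.47

By Cohen's convention (0.2 small / 0.5 medium / 0.8 large): small effect.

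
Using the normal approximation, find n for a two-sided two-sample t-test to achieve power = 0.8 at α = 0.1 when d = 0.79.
n = 20 per group

Sample size formula (two-sample t-test, normal approximation):
n = 2 · ((z_{α/2} + z_β) / d)²

z_{α/2} = 1.645 (for α = 0.1, two-sided)
z_β = 0.842 (for power = 0.8)
d = 0.79

n = 2 · ((1.645 + 0.842) / 0.79)²
n = 2 · (3.148)²
n ≈ 19.82
Round up to the next whole number: n = 20 per group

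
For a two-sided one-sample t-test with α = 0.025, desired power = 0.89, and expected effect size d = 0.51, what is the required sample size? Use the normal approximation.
n = 47

Sample size formula (one-sample t-test, normal approximation):
n = ((z_{α/2} + z_β) / d)²

z_{α/2} = 2.241 (for α = 0.025, two-sided)
z_β = 1.227 (for power = 0.89)
d = 0.51

n = ((2.241 + 1.227) / 0.51)²
n = (6.800)²
n ≈ 46.24
Round up to the next whole number: n = 47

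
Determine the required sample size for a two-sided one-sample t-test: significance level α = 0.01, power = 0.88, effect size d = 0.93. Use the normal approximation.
n = 17

Sample size formula (one-sample t-test, normal approximation):
n = ((z_{α/2} + z_β) / d)²

z_{α/2} = 2.576 (for α = 0.01, two-sided)
z_β = 1.175 (for power = 0.88)
d = 0.93

n = ((2.576 + 1.175) / 0.93)²
n = (4.033)²
n ≈ 16.27
Round up to the next whole number: n = 17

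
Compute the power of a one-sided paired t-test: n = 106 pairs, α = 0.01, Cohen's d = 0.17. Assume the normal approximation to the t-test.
Power ≈ 0.28

Power calculation (paired t-test, normal approximation):
z_β = d · √n - z_α
z_β = 0.17 · √106 - 2.326
z_β = 0.17 · 10.296 - 2.326
z_β = -0.576

Power = Φ(z_β) = Φ(-0.576) ≈ 0.282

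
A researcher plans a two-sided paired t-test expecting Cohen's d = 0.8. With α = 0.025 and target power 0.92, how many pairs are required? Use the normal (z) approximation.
n = 21 pairs

Sample size formula (paired t-test, normal approximation):
n = ((z_{α/2} + z_β) / d)²

z_{α/2} = 2.241 (for α = 0.025, two-sided)
z_β = 1.405 (for power = 0.92)
d = 0.8

n = ((2.241 + 1.405) / 0.8)²
n = (4.558)²
n ≈ 20.78
Round up to the next whole number: n = 21 pairs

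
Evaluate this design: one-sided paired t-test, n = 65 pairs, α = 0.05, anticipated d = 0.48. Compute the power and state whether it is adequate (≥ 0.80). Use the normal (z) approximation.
Power ≈ 0.99; the study is adequately powered (power ≥ 0.80)

Power calculation (paired t-test, normal approximation):
z_β = d · √n - z_α
z_β = 0.48 · √65 - 1.645
z_β = 0.48 · 8.062 - 1.645
z_β = 2.225

Power = Φ(z_β) = Φ(2.225) ≈ 0.987

Effect size d = 0.48 is small by Cohen's convention (0.2/0.5/0.8).

Threshold: power ≥ 0.80 is conventionally adequate.
Power ≈ 0.99 → the study is adequately powered (power ≥ 0.80).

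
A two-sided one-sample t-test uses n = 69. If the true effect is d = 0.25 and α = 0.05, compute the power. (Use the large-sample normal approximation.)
Power ≈ 0.55

Power calculation (one-sample t-test, normal approximation):
z_β = d · √n - z_{α/2}
z_β = 0.25 · √69 - 1.960
z_β = 0.25 · 8.307 - 1.960
z_β = 0.117

Power = Φ(z_β) = Φ(0.117) ≈ 0.546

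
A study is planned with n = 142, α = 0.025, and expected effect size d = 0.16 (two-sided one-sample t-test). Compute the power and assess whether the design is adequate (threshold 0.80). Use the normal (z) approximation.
Power ≈ 0.37; the study is underpowered (power < 0.80)

Power calculation (one-sample t-test, normal approximation):
z_β = d · √n - z_{α/2}
z_β = 0.16 · √142 - 2.241
z_β = 0.16 · 11.916 - 2.241
z_β = -0.335

Power = Φ(z_β) = Φ(-0.335) ≈ 0.369

Effect size d = 0.16 is very small by Cohen's convention (0.2/0.5/0.8).

Threshold: power ≥ 0.80 is conventionally adequate.
Power ≈ 0.37 → the study is underpowered (power < 0.80).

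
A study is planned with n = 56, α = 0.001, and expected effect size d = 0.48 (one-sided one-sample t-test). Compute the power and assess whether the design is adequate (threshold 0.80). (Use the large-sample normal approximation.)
Power ≈ 0.69; the study is underpowered (power < 0.80)

Power calculation (one-sample t-test, normal approximation):
z_β = d · √n - z_α
z_β = 0.48 · √56 - 3.090
z_β = 0.48 · 7.483 - 3.090
z_β = 0.502

Power = Φ(z_β) = Φ(0.502) ≈ 0.692

Effect size d = 0.48 is small by Cohen's convention (0.2/0.5/0.8).

Threshold: power ≥ 0.80 is conventionally adequate.
Power ≈ 0.69 → the study is underpowered (power < 0.80).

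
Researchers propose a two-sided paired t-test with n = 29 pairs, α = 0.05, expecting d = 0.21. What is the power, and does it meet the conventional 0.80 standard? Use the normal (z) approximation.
Power ≈ 0.20; the study is underpowered (power < 0.80)

Power calculation (paired t-test, normal approximation):
z_β = d · √n - z_{α/2}
z_β = 0.21 · √29 - 1.960
z_β = 0.21 · 5.385 - 1.960
z_β = -0.829

Power = Φ(z_β) = Φ(-0.829) ≈ 0.204

Effect size d = 0.21 is small by Cohen's convention (0.2/0.5/0.8).

Threshold: power ≥ 0.80 is conventionally adequate.
Power ≈ 0.20 → the study is underpowered (power < 0.80).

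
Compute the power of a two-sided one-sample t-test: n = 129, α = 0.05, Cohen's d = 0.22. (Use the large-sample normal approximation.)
Power ≈ 0.70

Power calculation (one-sample t-test, normal approximation):
z_β = d · √n - z_{α/2}
z_β = 0.22 · √129 - 1.960
z_β = 0.22 · 11.358 - 1.960
z_β = 0.539

Power = Φ(z_β) = Φ(0.539) ≈ 0.705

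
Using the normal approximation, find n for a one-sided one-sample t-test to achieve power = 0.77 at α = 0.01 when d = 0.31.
n = 98

Sample size formula (one-sample t-test, normal approximation):
n = ((z_α + z_β) / d)²

z_α = 2.326 (for α = 0.01, one-sided)
z_β = 0.739 (for power = 0.77)
d = 0.31

n = ((2.326 + 0.739) / 0.31)²
n = (9.887)²
n ≈ 97.75
Round up to the next whole number: n = 98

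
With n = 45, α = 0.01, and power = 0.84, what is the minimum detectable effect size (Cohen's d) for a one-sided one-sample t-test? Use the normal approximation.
d ≈ 0.50

Minimum detectable effect (one-sample t-test, normal approximation):
d = (z_α + z_β) / √n
d = (2.326 + 0.994) / √45
d = 3.321 / 6.708
d ≈ 0.50

By Cohen's convention (0.2 small / 0.5 medium / 0.8 large): medium effect.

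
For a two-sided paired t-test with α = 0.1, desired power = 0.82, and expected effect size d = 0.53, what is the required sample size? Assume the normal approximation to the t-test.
n = 24 pairs

Sample size formula (paired t-test, normal approximation):
n = ((z_{α/2} + z_β) / d)²

z_{α/2} = 1.645 (for α = 0.1, two-sided)
z_β = 0.915 (for power = 0.82)
d = 0.53

n = ((1.645 + 0.915) / 0.53)²
n = (4.830)²
n ≈ 23.33
Round up to the next whole number: n = 24 pairs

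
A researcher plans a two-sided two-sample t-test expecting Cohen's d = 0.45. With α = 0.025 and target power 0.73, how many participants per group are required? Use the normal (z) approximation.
n = 81 per group

Sample size formula (two-sample t-test, normal approximation):
n = 2 · ((z_{α/2} + z_β) / d)²

z_{α/2} = 2.241 (for α = 0.025, two-sided)
z_β = 0.613 (for power = 0.73)
d = 0.45

n = 2 · ((2.241 + 0.613) / 0.45)²
n = 2 · (6.342)²
n ≈ 80.44
Round up to the next whole number: n = 81 per group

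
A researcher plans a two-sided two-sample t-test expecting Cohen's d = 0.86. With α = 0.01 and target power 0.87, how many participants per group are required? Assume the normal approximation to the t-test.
n = 38 per group

Sample size formula (two-sample t-test, normal approximation):
n = 2 · ((z_{α/2} + z_β) / d)²

z_{α/2} = 2.576 (for α = 0.01, two-sided)
z_β = 1.126 (for power = 0.87)
d = 0.86

n = 2 · ((2.576 + 1.126) / 0.86)²
n = 2 · (4.305)²
n ≈ 37.07
Round up to the next whole number: n = 38 per group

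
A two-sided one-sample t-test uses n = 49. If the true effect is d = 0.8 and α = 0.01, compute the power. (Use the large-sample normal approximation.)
Power ≈ 1.00

Power calculation (one-sample t-test, normal approximation):
z_β = d · √n - z_{α/2}
z_β = 0.8 · √49 - 2.576
z_β = 0.8 · 7.000 - 2.576
z_β = 3.024

Power = Φ(z_β) = Φ(3.024) ≈ 0.999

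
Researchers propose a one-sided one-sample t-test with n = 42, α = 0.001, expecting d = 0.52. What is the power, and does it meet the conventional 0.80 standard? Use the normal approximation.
Power ≈ 0.61; the study is underpowered (power < 0.80)

Power calculation (one-sample t-test, normal approximation):
z_β = d · √n - z_α
z_β = 0.52 · √42 - 3.090
z_β = 0.52 · 6.481 - 3.090
z_β = 0.280

Power = Φ(z_β) = Φ(0.280) ≈ 0.610

Effect size d = 0.52 is medium by Cohen's convention (0.2/0.5/0.8).

Threshold: power ≥ 0.80 is conventionally adequate.
Power ≈ 0.61 → the study is underpowered (power < 0.80).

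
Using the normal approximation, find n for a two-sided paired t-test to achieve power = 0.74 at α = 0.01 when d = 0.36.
n = 80 pairs

Sample size formula (paired t-test, normal approximation):
n = ((z_{α/2} + z_β) / d)²

z_{α/2} = 2.576 (for α = 0.01, two-sided)
z_β = 0.643 (for power = 0.74)
d = 0.36

n = ((2.576 + 0.643) / 0.36)²
n = (8.942)²
n ≈ 79.96
Round up to the next whole number: n = 80 pairs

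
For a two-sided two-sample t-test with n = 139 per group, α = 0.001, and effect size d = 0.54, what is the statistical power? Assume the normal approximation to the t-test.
Power ≈ 0.89

Power calculation (two-sample t-test, normal approximation):
z_β = d · √(n/2) - z_{α/2}
z_β = 0.54 · √(139/2) - 3.291
z_β = 0.54 · 8.337 - 3.291
z_β = 1.211

Power = Φ(z_β) = Φ(1.211) ≈ 0.887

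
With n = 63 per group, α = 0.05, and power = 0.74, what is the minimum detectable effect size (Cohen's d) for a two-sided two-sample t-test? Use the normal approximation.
d ≈ 0.46

Minimum detectable effect (two-sample t-test, normal approximation):
d = (z_{α/2} + z_β) / √(n/2)
d = (1.960 + 0.643) / √(63/2)
d = 2.603 / 5.612
d ≈ 0.46

By Cohen's convention (0.2 small / 0.5 medium / 0.8 large): small effect.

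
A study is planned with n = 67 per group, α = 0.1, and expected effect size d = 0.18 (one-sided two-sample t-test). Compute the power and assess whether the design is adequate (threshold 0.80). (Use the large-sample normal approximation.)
Power ≈ 0.41; the study is underpowered (power < 0.80)

Power calculation (two-sample t-test, normal approximation):
z_β = d · √(n/2) - z_α
z_β = 0.18 · √(67/2) - 1.282
z_β = 0.18 · 5.788 - 1.282
z_β = -0.240

Power = Φ(z_β) = Φ(-0.240) ≈ 0.405

Effect size d = 0.18 is very small by Cohen's convention (0.2/0.5/0.8).

Threshold: power ≥ 0.80 is conventionally adequate.
Power ≈ 0.41 → the study is underpowered (power < 0.80).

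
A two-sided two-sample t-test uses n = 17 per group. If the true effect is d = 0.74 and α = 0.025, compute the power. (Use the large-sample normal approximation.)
Power ≈ 0.47

Power calculation (two-sample t-test, normal approximation):
z_β = d · √(n/2) - z_{α/2}
z_β = 0.74 · √(17/2) - 2.241
z_β = 0.74 · 2.915 - 2.241
z_β = -0.084

Power = Φ(z_β) = Φ(-0.084) ≈ 0.467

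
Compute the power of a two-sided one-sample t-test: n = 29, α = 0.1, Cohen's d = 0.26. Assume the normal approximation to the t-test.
Power ≈ 0.40

Power calculation (one-sample t-test, normal approximation):
z_β = d · √n - z_{α/2}
z_β = 0.26 · √29 - 1.645
z_β = 0.26 · 5.385 - 1.645
z_β = -0.245

Power = Φ(z_β) = Φ(-0.245) ≈ 0.403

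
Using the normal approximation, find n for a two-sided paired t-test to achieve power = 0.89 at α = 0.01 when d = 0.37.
n = 106 pairs

Sample size formula (paired t-test, normal approximation):
n = ((z_{α/2} + z_β) / d)²

z_{α/2} = 2.576 (for α = 0.01, two-sided)
z_β = 1.227 (for power = 0.89)
d = 0.37

n = ((2.576 + 1.227) / 0.37)²
n = (10.278)²
n ≈ 105.64
Round up to the next whole number: n = 106 pairs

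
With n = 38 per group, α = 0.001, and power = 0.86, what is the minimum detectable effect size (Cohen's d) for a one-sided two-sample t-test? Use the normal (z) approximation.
d ≈ 0.96

Minimum detectable effect (two-sample t-test, normal approximation):
d = (z_α + z_β) / √(n/2)
d = (3.090 + 1.080) / √(38/2)
d = 4.171 / 4.359
d ≈ 0.96

By Cohen's convention (0.2 small / 0.5 medium / 0.8 large): large effect.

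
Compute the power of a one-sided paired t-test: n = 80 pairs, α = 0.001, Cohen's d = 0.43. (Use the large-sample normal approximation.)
Power ≈ 0.78

Power calculation (paired t-test, normal approximation):
z_β = d · √n - z_α
z_β = 0.43 · √80 - 3.090
z_β = 0.43 · 8.944 - 3.090
z_β = 0.756

Power = Φ(z_β) = Φ(0.756) ≈ 0.775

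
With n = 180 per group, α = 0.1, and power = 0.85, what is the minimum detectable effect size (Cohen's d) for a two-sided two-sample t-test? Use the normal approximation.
d ≈ 0.28

Minimum detectable effect (two-sample t-test, normal approximation):
d = (z_{α/2} + z_β) / √(n/2)
d = (1.645 + 1.036) / √(180/2)
d = 2.681 / 9.487
d ≈ 0.28

By Cohen's convention (0.2 small / 0.5 medium / 0.8 large): small effect.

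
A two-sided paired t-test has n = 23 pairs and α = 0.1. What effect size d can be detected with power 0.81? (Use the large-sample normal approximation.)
d ≈ 0.53

Minimum detectable effect (paired t-test, normal approximation):
d = (z_{α/2} + z_β) / √n
d = (1.645 + 0.878) / √23
d = 2.523 / 4.796
d ≈ 0.53

By Cohen's convention (0.2 small / 0.5 medium / 0.8 large): medium effect.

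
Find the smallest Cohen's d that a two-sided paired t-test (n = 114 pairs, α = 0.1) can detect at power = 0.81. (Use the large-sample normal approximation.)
d ≈ 0.24

Minimum detectable effect (paired t-test, normal approximation):
d = (z_{α/2} + z_β) / √n
d = (1.645 + 0.878) / √114
d = 2.523 / 10.677
d ≈ 0.24

By Cohen's convention (0.2 small / 0.5 medium / 0.8 large): small effect.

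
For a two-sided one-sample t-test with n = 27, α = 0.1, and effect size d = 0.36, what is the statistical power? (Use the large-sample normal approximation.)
Power ≈ 0.59

Power calculation (one-sample t-test, normal approximation):
z_β = d · √n - z_{α/2}
z_β = 0.36 · √27 - 1.645
z_β = 0.36 · 5.196 - 1.645
z_β = 0.226

Power = Φ(z_β) = Φ(0.226) ≈ 0.589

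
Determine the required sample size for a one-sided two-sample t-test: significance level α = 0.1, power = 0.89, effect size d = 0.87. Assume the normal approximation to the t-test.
n = 17 per group

Sample size formula (two-sample t-test, normal approximation):
n = 2 · ((z_α + z_β) / d)²

z_α = 1.282 (for α = 0.1, one-sided)
z_β = 1.227 (for power = 0.89)
d = 0.87

n = 2 · ((1.282 + 1.227) / 0.87)²
n = 2 · (2.884)²
n ≈ 16.63
Round up to the next whole number: n = 17 per group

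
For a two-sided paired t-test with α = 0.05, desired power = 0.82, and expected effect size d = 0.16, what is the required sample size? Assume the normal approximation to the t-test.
n = 323 pairs

Sample size formula (paired t-test, normal approximation):
n = ((z_{α/2} + z_β) / d)²

z_{α/2} = 1.960 (for α = 0.05, two-sided)
z_β = 0.915 (for power = 0.82)
d = 0.16

n = ((1.960 + 0.915) / 0.16)²
n = (17.969)²
n ≈ 322.88
Round up to the next whole number: n = 323 pairs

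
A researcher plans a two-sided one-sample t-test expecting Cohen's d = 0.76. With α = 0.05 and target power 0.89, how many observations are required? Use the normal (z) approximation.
n = 18

Sample size formula (one-sample t-test, normal approximation):
n = ((z_{α/2} + z_β) / d)²

z_{α/2} = 1.960 (for α = 0.05, two-sided)
z_β = 1.227 (for power = 0.89)
d = 0.76

n = ((1.960 + 1.227) / 0.76)²
n = (4.193)²
n ≈ 17.58
Round up to the next whole number: n = 18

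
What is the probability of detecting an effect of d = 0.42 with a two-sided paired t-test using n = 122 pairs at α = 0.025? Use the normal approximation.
Power ≈ 0.99

Power calculation (paired t-test, normal approximation):
z_β = d · √n - z_{α/2}
z_β = 0.42 · √122 - 2.241
z_β = 0.42 · 11.045 - 2.241
z_β = 2.398

Power = Φ(z_β) = Φ(2.398) ≈ 0.992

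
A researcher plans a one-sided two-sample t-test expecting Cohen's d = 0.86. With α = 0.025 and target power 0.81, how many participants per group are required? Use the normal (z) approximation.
n = 22 per group

Sample size formula (two-sample t-test, normal approximation):
n = 2 · ((z_α + z_β) / d)²

z_α = 1.960 (for α = 0.025, one-sided)
z_β = 0.878 (for power = 0.81)
d = 0.86

n = 2 · ((1.960 + 0.878) / 0.86)²
n = 2 · (3.300)²
n ≈ 21.78
Round up to the next whole number: n = 22 per group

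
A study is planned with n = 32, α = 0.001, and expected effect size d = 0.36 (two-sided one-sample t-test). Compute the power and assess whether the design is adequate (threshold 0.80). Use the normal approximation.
Power ≈ 0.10; the study is underpowered (power < 0.80)

Power calculation (one-sample t-test, normal approximation):
z_β = d · √n - z_{α/2}
z_β = 0.36 · √32 - 3.291
z_β = 0.36 · 5.657 - 3.291
z_β = -1.254

Power = Φ(z_β) = Φ(-1.254) ≈ 0.105

Effect size d = 0.36 is small by Cohen's convention (0.2/0.5/0.8).

Threshold: power ≥ 0.80 is conventionally adequate.
Power ≈ 0.10 → the study is underpowered (power < 0.80).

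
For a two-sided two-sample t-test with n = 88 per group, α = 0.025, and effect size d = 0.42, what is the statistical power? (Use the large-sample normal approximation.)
Power ≈ 0.71

Power calculation (two-sample t-test, normal approximation):
z_β = d · √(n/2) - z_{α/2}
z_β = 0.42 · √(88/2) - 2.241
z_β = 0.42 · 6.633 - 2.241
z_β = 0.545

Power = Φ(z_β) = Φ(0.545) ≈ 0.707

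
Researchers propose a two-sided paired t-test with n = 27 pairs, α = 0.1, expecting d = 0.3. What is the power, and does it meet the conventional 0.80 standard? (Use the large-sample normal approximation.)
Power ≈ 0.47; the study is underpowered (power < 0.80)

Power calculation (paired t-test, normal approximation):
z_β = d · √n - z_{α/2}
z_β = 0.3 · √27 - 1.645
z_β = 0.3 · 5.196 - 1.645
z_β = -0.086

Power = Φ(z_β) = Φ(-0.086) ≈ 0.466

Effect size d = 0.3 is small by Cohen's convention (0.2/0.5/0.8).

Threshold: power ≥ 0.80 is conventionally adequate.
Power ≈ 0.47 → the study is underpowered (power < 0.80).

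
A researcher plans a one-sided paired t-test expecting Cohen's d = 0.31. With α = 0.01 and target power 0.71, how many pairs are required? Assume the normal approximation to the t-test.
n = 87 pairs

Sample size formula (paired t-test, normal approximation):
n = ((z_α + z_β) / d)²

z_α = 2.326 (for α = 0.01, one-sided)
z_β = 0.553 (for power = 0.71)
d = 0.31

n = ((2.326 + 0.553) / 0.31)²
n = (9.287)²
n ≈ 86.25
Round up to the next whole number: n = 87 pairs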